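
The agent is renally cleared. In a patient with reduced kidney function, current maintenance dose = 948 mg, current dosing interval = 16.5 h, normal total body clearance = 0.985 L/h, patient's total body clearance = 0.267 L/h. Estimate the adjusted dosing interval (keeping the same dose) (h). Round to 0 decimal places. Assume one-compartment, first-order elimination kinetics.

61 h

To keep the same average steady-state level, dosing rate must scale with clearance.
CL ratio = 0.267 / 0.985 = 0.2711
New interval (same dose) = 16.5 / 0.2711 = 60.86 h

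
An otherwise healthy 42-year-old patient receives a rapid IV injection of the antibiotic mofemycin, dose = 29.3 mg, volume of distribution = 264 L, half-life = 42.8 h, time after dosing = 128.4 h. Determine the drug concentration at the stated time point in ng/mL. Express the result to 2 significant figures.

C₀ = Dose / Vd = 29.30 / 264 = 0.1110 mg/L
k = ln2 / t½ = 0.693147 / 42.8 = 0.01620 h⁻¹
t / t½ = 128.4 / 42.8 = 3 half-lives
C = C₀ × (1/2)^3 = 0.1110 × 0.1250 = 0.01388 mg/L
Convert: 0.01388 mg/L × 1000 = 13.88 ng/mL

14 ng/mL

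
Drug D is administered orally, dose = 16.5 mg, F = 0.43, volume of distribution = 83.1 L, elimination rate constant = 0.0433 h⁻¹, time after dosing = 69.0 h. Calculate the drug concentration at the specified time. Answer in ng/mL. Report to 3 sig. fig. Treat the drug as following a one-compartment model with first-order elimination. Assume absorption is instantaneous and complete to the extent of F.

4.30 ng/mL

Amount reaching circulation = F × Dose = 0.43 × 16.50 = 7.095 mg
C₀ = F·Dose / Vd = 7.095 / 83.1 = 0.08538 mg/L
C = C₀ · e^(−k·t) = 0.08538 × e^(−0.04330 × 69.0)
  = 0.08538 × 0.05040 = 0.004303 mg/L
Convert: 0.004303 mg/L × 1000 = 4.303 ng/mL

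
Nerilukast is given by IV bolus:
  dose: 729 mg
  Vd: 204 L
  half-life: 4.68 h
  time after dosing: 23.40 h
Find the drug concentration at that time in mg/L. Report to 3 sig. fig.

C₀ = Dose / Vd = 729.0 / 204 = 3.574 mg/L
k = ln2 / t½ = 0.693147 / 4.68 = 0.1481 h⁻¹
t / t½ = 23.40 / 4.68 = 5 half-lives
C = C₀ × (1/2)^5 = 3.574 × 0.03125 = 0.1117 mg/L

0.112 mg/L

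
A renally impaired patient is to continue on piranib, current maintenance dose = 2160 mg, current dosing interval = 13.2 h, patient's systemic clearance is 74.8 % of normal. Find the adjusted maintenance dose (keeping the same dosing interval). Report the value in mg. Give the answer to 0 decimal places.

1616 mg

To keep the same average steady-state level, dosing rate must scale with clearance.
CL ratio = 74.8 / 100 = 0.7480
New dose (same interval) = 2160 × 0.7480 = 1616 mg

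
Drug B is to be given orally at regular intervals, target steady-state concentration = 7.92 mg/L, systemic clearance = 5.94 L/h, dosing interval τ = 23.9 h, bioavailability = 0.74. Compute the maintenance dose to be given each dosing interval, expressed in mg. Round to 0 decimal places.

At steady state, F × (Dose/τ) = Css × CL.
Dose = Css × CL × τ / F = 7.92 × 5.940 × 23.9 / 0.74 = 1519 mg

1519 mg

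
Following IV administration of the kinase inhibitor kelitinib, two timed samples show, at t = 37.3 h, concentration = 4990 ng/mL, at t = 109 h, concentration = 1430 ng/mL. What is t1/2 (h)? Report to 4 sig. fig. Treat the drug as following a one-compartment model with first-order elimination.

k = ln(C₁/C₂) / (t₂ − t₁) = ln(4990/1430) / (109 − 37.3)
  = 1.250 / 71.70 = 0.01743 h⁻¹
t½ = ln2 / k = 0.693147 / 0.01743 = 39.77 h

39.77 h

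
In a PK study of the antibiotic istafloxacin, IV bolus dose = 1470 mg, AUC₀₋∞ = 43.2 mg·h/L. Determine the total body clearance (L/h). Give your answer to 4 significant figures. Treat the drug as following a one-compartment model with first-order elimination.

34.03 L/h

CL = Dose / AUC = 1470 / 43.2 = 34.03 L/h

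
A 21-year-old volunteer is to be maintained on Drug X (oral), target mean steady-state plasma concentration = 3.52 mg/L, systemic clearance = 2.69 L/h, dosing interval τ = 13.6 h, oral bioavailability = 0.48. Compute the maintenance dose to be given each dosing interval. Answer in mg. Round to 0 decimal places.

At steady state, F × (Dose/τ) = Css × CL.
Dose = Css × CL × τ / F = 3.52 × 2.690 × 13.6 / 0.48 = 268.3 mg

268 mg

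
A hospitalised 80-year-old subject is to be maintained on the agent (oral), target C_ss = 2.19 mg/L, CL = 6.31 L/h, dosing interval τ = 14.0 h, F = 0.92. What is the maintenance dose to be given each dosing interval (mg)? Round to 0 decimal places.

210 mg

At steady state, F × (Dose/τ) = Css × CL.
Dose = Css × CL × τ / F = 2.19 × 6.310 × 14.0 / 0.92 = 210.3 mg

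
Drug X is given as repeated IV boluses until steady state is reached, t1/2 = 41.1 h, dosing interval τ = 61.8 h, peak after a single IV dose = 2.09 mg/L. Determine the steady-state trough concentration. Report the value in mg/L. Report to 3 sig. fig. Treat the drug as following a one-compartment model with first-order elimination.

1.14 mg/L

k = ln2 / t½ = 0.693147 / 41.1 = 0.01686 h⁻¹
e^(−kτ) = e^(−0.01686 × 61.8) = 0.3528
Accumulation ratio R = 1 / (1 − e^(−kτ)) = 1 / (1 − 0.3528) = 1.545
Steady-state trough = C₀ × R × e^(−kτ) = 2.09 × 1.545 × 0.3528 = 1.139 mg/L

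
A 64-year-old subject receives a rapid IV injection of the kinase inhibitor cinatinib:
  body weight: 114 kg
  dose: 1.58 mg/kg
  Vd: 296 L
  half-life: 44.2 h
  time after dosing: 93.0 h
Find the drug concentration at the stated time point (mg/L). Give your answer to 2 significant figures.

Total dose = 1.58 × 114 = 180.1 mg
C₀ = Dose / Vd = 180.1 / 296 = 0.6084 mg/L
k = ln2 / t½ = 0.693147 / 44.2 = 0.01568 h⁻¹
C = C₀ · e^(−k·t) = 0.6084 × e^(−0.01568 × 93.0)
  = 0.6084 × 0.2326 = 0.1415 mg/L

0.14 mg/L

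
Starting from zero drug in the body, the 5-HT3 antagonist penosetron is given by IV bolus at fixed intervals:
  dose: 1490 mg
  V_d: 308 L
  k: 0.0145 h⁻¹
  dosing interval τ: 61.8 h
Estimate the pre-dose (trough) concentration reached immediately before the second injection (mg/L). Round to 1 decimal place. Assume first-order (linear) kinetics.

2.0 mg/L

C₀ per dose = Dose / Vd = 1490 / 308 = 4.838 mg/L
Fraction remaining after one interval: r = e^(−kτ) = e^(−0.01450 × 61.8) = 0.4082
Before dose 2, 1 dose has been given (aged 1τ).
C_trough = C₀ × r = 4.838 × 0.4082 = 1.975 mg/L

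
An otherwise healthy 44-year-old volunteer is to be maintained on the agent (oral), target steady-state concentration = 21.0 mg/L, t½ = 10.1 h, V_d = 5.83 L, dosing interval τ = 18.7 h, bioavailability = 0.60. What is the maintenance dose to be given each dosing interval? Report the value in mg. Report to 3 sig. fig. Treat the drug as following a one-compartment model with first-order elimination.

k = ln2 / t½ = 0.693147 / 10.1 = 0.06863 h⁻¹
CL = k × Vd = 0.06863 × 5.83 = 0.4001 L/h
At steady state, F × (Dose/τ) = Css × CL.
Dose = Css × CL × τ / F = 21.0 × 0.4001 × 18.7 / 0.60 = 261.9 mg

262 mg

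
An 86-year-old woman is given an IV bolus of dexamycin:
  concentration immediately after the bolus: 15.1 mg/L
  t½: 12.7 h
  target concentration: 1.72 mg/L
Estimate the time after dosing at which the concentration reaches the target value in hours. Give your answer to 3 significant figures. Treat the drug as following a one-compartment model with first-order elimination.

39.8 h

k = ln2 / t½ = 0.693147 / 12.7 = 0.05458 h⁻¹
t = ln(C₀ / C) / k = ln(15.10 / 1.72) / 0.05458
  = ln(8.779) / 0.05458 = 2.172 / 0.05458 = 39.79 h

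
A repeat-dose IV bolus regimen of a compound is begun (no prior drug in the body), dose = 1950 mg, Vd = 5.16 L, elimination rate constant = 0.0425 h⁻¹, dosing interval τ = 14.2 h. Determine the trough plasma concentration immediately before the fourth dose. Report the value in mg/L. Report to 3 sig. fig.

382 mg/L

C₀ per dose = Dose / Vd = 1950 / 5.16 = 377.9 mg/L
Fraction remaining after one interval: r = e^(−kτ) = e^(−0.04250 × 14.2) = 0.5469
Before dose 4, 3 doses have been given (aged 1τ, 2τ, 3τ).
C_trough = C₀ × (r + r² + … + r^3) = C₀ × r(1−r^3)/(1−r)
        = 377.9 × 0.5469 × (1 − 0.1636) / (1 − 0.5469) = 381.5 mg/L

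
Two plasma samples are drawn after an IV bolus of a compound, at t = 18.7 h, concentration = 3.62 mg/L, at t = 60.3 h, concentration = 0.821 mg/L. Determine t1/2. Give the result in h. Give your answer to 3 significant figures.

19.4 h

k = ln(C₁/C₂) / (t₂ − t₁) = ln(3.62/0.821) / (60.3 − 18.7)
  = 1.484 / 41.60 = 0.03567 h⁻¹
t½ = ln2 / k = 0.693147 / 0.03567 = 19.43 h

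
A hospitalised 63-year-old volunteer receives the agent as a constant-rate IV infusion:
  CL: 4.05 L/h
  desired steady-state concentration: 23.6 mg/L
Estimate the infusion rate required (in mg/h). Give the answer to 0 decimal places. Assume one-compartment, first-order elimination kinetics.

At steady state, infusion rate R₀ = Css × CL = 23.6 × 4.050 = 95.58 mg/h

96 mg/h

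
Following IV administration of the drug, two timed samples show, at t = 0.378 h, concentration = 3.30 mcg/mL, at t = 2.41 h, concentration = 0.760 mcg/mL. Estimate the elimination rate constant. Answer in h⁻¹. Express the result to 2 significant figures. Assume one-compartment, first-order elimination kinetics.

0.72 h⁻¹

k = ln(C₁/C₂) / (t₂ − t₁) = ln(3.30/0.760) / (2.41 − 0.378)
  = 1.468 / 2.032 = 0.7224 h⁻¹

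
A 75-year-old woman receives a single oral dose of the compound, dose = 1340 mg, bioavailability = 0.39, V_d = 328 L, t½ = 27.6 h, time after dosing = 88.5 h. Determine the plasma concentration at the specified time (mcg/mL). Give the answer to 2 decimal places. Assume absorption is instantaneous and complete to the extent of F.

Amount reaching circulation = F × Dose = 0.39 × 1340 = 522.6 mg
C₀ = F·Dose / Vd = 522.6 / 328 = 1.593 mg/L
k = ln2 / t½ = 0.693147 / 27.6 = 0.02511 h⁻¹
C = C₀ · e^(−k·t) = 1.593 × e^(−0.02511 × 88.5)
  = 1.593 × 0.1084 = 0.1727 mg/L
(0.1727 mg/L = 0.1727 mcg/mL)

0.17 mcg/mL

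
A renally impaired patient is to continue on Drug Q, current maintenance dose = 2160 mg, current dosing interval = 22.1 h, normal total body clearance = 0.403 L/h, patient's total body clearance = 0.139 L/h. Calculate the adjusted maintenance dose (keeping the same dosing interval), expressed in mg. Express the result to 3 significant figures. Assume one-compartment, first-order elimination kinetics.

To keep the same average steady-state level, dosing rate must scale with clearance.
CL ratio = 0.139 / 0.403 = 0.3449
New dose (same interval) = 2160 × 0.3449 = 745.0 mg

745 mg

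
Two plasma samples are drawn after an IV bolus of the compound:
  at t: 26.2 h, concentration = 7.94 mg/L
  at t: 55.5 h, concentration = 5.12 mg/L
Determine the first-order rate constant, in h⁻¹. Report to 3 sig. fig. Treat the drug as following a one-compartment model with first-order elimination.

k = ln(C₁/C₂) / (t₂ − t₁) = ln(7.94/5.12) / (55.5 − 26.2)
  = 0.4388 / 29.30 = 0.01498 h⁻¹

0.0150 h⁻¹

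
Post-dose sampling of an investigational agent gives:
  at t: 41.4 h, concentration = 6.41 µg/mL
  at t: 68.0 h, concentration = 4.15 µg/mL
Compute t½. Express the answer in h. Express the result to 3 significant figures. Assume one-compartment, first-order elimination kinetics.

k = ln(C₁/C₂) / (t₂ − t₁) = ln(6.41/4.15) / (68.0 − 41.4)
  = 0.4348 / 26.60 = 0.01635 h⁻¹
t½ = ln2 / k = 0.693147 / 0.01635 = 42.39 h

42.4 h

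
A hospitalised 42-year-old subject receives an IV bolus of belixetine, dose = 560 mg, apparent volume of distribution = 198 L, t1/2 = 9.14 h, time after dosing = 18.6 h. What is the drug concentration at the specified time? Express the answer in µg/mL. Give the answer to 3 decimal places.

C₀ = Dose / Vd = 560.0 / 198 = 2.828 mg/L
k = ln2 / t½ = 0.693147 / 9.14 = 0.07584 h⁻¹
C = C₀ · e^(−k·t) = 2.828 × e^(−0.07584 × 18.6)
  = 2.828 × 0.2440 = 0.6900 mg/L
(0.6900 mg/L = 0.6900 µg/mL)

0.690 µg/mL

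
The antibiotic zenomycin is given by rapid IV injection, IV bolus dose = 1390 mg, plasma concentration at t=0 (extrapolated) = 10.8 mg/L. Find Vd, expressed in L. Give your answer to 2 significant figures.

Vd = Dose / C₀ = 1390 / 10.8 = 128.7 L

130 L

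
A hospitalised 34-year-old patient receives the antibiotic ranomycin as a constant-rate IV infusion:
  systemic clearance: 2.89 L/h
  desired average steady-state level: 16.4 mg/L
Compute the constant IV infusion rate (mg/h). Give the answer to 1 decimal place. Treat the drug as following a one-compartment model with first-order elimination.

47.4 mg/h

At steady state, infusion rate R₀ = Css × CL = 16.4 × 2.890 = 47.40 mg/h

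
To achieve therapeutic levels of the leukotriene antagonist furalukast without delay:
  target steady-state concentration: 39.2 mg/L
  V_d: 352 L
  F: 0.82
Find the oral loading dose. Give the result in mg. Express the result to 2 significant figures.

17000 mg

LD = Css × Vd / F = 39.2 × 352 / 0.82 = 16830 mg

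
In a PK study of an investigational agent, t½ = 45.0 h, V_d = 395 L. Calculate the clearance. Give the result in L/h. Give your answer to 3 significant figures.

6.08 L/h

k = ln2 / t½ = 0.693147 / 45.0 = 0.01540 h⁻¹
CL = k × Vd = 0.01540 × 395 = 6.083 L/h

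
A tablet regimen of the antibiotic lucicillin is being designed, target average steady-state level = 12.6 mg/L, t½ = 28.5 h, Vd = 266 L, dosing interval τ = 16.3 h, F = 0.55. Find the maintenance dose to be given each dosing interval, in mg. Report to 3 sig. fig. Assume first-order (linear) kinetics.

2420 mg

k = ln2 / t½ = 0.693147 / 28.5 = 0.02432 h⁻¹
CL = k × Vd = 0.02432 × 266 = 6.469 L/h
At steady state, F × (Dose/τ) = Css × CL.
Dose = Css × CL × τ / F = 12.6 × 6.469 × 16.3 / 0.55 = 2416 mg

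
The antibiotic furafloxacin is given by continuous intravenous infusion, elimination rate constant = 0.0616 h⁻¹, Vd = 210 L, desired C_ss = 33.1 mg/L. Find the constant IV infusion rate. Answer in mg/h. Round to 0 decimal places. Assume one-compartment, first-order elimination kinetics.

CL = k × Vd = 0.06160 × 210 = 12.94 L/h
At steady state, infusion rate R₀ = Css × CL = 33.1 × 12.94 = 428.3 mg/h

428 mg/h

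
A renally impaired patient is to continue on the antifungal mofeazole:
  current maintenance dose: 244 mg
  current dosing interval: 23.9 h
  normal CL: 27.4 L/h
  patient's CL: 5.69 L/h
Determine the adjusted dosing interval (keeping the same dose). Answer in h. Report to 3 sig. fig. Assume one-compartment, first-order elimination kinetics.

To keep the same average steady-state level, dosing rate must scale with clearance.
CL ratio = 5.69 / 27.4 = 0.2077
New interval (same dose) = 23.9 / 0.2077 = 115.1 h

115 h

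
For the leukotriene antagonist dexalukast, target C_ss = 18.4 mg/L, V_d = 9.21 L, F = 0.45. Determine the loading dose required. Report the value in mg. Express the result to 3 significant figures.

377 mg

LD = Css × Vd / F = 18.4 × 9.21 / 0.45 = 376.6 mg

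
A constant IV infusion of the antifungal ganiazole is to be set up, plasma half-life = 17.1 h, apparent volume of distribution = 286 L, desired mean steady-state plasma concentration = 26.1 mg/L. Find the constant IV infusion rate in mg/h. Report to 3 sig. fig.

k = ln2 / t½ = 0.693147 / 17.1 = 0.04053 h⁻¹
CL = k × Vd = 0.04053 × 286 = 11.59 L/h
At steady state, infusion rate R₀ = Css × CL = 26.1 × 11.59 = 302.5 mg/h

303 mg/h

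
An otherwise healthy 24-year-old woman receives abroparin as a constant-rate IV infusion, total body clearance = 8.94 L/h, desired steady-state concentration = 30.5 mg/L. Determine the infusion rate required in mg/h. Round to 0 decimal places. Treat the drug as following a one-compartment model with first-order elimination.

273 mg/h

At steady state, infusion rate R₀ = Css × CL = 30.5 × 8.940 = 272.7 mg/h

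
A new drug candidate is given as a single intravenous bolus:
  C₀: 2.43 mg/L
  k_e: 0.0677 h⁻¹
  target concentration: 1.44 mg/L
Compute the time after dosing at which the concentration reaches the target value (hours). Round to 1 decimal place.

7.7 h

t = ln(C₀ / C) / k = ln(2.430 / 1.44) / 0.06770
  = ln(1.688) / 0.06770 = 0.5235 / 0.06770 = 7.733 h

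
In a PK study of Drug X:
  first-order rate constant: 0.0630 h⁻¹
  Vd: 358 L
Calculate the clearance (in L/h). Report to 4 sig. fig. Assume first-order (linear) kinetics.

CL = k × Vd = 0.0630 × 358 = 22.55 L/h

22.55 L/h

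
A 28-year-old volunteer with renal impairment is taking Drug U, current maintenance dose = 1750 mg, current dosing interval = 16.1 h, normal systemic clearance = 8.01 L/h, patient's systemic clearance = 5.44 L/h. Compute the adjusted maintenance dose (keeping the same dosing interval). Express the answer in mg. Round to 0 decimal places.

To keep the same average steady-state level, dosing rate must scale with clearance.
CL ratio = 5.44 / 8.01 = 0.6792
New dose (same interval) = 1750 × 0.6792 = 1189 mg

1189 mg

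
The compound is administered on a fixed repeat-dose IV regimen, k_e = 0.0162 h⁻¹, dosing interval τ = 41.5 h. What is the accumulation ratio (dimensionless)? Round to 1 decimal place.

e^(−kτ) = e^(−0.01620 × 41.5) = 0.5105
Accumulation ratio R = 1 / (1 − e^(−kτ)) = 1 / (1 − 0.5105) = 2.043

2.0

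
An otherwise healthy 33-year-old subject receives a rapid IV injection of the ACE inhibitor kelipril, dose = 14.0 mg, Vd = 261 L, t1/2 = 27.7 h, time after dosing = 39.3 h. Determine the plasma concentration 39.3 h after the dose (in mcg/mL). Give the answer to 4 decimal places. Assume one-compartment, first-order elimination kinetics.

C₀ = Dose / Vd = 14.00 / 261 = 0.05364 mg/L
k = ln2 / t½ = 0.693147 / 27.7 = 0.02502 h⁻¹
C = C₀ · e^(−k·t) = 0.05364 × e^(−0.02502 × 39.3)
  = 0.05364 × 0.3741 = 0.02007 mg/L
(0.02007 mg/L = 0.02007 mcg/mL)

0.0201 mcg/mL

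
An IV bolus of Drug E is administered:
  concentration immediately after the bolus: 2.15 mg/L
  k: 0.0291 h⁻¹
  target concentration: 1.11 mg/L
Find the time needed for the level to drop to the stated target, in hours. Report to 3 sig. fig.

t = ln(C₀ / C) / k = ln(2.150 / 1.11) / 0.02910
  = ln(1.937) / 0.02910 = 0.6611 / 0.02910 = 22.72 h

22.7 h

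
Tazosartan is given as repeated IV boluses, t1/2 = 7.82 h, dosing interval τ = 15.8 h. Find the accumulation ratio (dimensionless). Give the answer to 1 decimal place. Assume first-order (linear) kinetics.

1.3

k = ln2 / t½ = 0.693147 / 7.82 = 0.08864 h⁻¹
e^(−kτ) = e^(−0.08864 × 15.8) = 0.2465
Accumulation ratio R = 1 / (1 − e^(−kτ)) = 1 / (1 − 0.2465) = 1.327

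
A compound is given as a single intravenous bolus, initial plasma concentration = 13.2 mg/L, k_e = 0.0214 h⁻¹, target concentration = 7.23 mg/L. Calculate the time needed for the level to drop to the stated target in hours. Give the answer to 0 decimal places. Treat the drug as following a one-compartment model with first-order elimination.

t = ln(C₀ / C) / k = ln(13.20 / 7.23) / 0.02140
  = ln(1.826) / 0.02140 = 0.6021 / 0.02140 = 28.14 h

28 h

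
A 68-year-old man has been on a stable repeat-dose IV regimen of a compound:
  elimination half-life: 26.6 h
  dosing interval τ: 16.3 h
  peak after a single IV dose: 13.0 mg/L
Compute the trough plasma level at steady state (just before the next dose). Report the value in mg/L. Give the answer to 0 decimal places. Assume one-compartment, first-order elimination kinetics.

25 mg/L

k = ln2 / t½ = 0.693147 / 26.6 = 0.02606 h⁻¹
e^(−kτ) = e^(−0.02606 × 16.3) = 0.6539
Accumulation ratio R = 1 / (1 − e^(−kτ)) = 1 / (1 − 0.6539) = 2.889
Steady-state trough = C₀ × R × e^(−kτ) = 13.0 × 2.889 × 0.6539 = 24.56 mg/L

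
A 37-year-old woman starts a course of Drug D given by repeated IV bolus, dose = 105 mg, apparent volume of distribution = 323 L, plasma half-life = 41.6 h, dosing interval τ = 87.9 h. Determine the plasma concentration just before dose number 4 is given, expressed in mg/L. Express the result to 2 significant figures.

0.097 mg/L

C₀ per dose = Dose / Vd = 105 / 323 = 0.3251 mg/L
k = ln2 / t½ = 0.693147 / 41.6 = 0.01666 h⁻¹
Fraction remaining after one interval: r = e^(−kτ) = e^(−0.01666 × 87.9) = 0.2312
Before dose 4, 3 doses have been given (aged 1τ, 2τ, 3τ).
C_trough = C₀ × (r + r² + … + r^3) = C₀ × r(1−r^3)/(1−r)
        = 0.3251 × 0.2312 × (1 − 0.01236) / (1 − 0.2312) = 0.09656 mg/L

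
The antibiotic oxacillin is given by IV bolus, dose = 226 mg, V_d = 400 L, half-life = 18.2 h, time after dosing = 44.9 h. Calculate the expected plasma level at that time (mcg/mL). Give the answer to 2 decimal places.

0.10 mcg/mL

C₀ = Dose / Vd = 226.0 / 400 = 0.5650 mg/L
k = ln2 / t½ = 0.693147 / 18.2 = 0.03809 h⁻¹
C = C₀ · e^(−k·t) = 0.5650 × e^(−0.03809 × 44.9)
  = 0.5650 × 0.1808 = 0.1022 mg/L
(0.1022 mg/L = 0.1022 mcg/mL)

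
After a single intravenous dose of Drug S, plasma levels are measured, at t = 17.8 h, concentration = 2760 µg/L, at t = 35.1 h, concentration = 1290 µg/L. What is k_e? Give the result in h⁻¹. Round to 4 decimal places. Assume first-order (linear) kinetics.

k = ln(C₁/C₂) / (t₂ − t₁) = ln(2760/1290) / (35.1 − 17.8)
  = 0.7606 / 17.30 = 0.04397 h⁻¹

0.0440 h⁻¹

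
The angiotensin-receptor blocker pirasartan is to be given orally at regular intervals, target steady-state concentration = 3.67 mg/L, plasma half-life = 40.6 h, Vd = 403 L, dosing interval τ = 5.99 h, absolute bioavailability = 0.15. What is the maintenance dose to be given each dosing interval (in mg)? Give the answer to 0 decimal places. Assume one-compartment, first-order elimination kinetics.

k = ln2 / t½ = 0.693147 / 40.6 = 0.01707 h⁻¹
CL = k × Vd = 0.01707 × 403 = 6.879 L/h
At steady state, F × (Dose/τ) = Css × CL.
Dose = Css × CL × τ / F = 3.67 × 6.879 × 5.99 / 0.15 = 1008 mg

1008 mg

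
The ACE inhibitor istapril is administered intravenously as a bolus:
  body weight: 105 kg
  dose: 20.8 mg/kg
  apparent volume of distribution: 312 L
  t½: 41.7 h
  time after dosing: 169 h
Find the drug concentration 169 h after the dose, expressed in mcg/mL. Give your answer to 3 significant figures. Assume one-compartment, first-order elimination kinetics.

0.422 mcg/mL

Total dose = 20.8 × 105 = 2184 mg
C₀ = Dose / Vd = 2184 / 312 = 7.000 mg/L
k = ln2 / t½ = 0.693147 / 41.7 = 0.01662 h⁻¹
C = C₀ · e^(−k·t) = 7.000 × e^(−0.01662 × 169)
  = 7.000 × 0.06028 = 0.4220 mg/L
(0.4220 mg/L = 0.4220 mcg/mL)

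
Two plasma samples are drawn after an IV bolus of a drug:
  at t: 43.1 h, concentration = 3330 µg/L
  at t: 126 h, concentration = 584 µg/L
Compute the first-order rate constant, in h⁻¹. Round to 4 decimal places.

k = ln(C₁/C₂) / (t₂ − t₁) = ln(3330/584) / (126 − 43.1)
  = 1.741 / 82.90 = 0.02100 h⁻¹

0.0210 h⁻¹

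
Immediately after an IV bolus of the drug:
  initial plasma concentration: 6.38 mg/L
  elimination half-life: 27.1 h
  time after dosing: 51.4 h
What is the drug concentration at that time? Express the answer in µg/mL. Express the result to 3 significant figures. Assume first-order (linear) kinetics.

k = ln2 / t½ = 0.693147 / 27.1 = 0.02558 h⁻¹
C = C₀ · e^(−k·t) = 6.380 × e^(−0.02558 × 51.4)
  = 6.380 × 0.2685 = 1.713 mg/L
(1.713 mg/L = 1.713 µg/mL)

1.71 µg/mL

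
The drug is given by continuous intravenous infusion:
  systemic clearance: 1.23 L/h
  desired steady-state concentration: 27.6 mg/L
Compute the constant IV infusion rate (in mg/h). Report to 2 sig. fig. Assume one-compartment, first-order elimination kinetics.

At steady state, infusion rate R₀ = Css × CL = 27.6 × 1.230 = 33.95 mg/h

34 mg/h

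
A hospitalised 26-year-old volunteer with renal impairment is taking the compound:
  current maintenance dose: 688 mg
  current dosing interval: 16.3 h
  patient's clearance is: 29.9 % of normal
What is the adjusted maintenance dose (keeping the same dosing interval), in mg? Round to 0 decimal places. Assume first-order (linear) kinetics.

206 mg

To keep the same average steady-state level, dosing rate must scale with clearance.
CL ratio = 29.9 / 100 = 0.2990
New dose (same interval) = 688 × 0.2990 = 205.7 mg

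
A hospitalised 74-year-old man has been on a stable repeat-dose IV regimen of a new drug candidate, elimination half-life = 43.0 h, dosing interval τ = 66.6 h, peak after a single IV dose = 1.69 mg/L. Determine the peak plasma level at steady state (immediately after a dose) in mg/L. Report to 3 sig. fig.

2.57 mg/L

k = ln2 / t½ = 0.693147 / 43.0 = 0.01612 h⁻¹
e^(−kτ) = e^(−0.01612 × 66.6) = 0.3418
Accumulation ratio R = 1 / (1 − e^(−kτ)) = 1 / (1 − 0.3418) = 1.519
Steady-state peak = C₀ × R = 1.69 × 1.519 = 2.567 mg/L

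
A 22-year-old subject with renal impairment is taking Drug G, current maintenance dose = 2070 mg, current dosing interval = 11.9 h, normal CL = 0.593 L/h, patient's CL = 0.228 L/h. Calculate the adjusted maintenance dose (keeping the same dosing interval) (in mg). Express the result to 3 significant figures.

To keep the same average steady-state level, dosing rate must scale with clearance.
CL ratio = 0.228 / 0.593 = 0.3845
New dose (same interval) = 2070 × 0.3845 = 795.9 mg

796 mg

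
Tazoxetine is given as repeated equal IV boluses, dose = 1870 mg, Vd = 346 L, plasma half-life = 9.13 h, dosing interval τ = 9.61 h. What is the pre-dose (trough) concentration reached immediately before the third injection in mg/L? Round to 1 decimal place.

C₀ per dose = Dose / Vd = 1870 / 346 = 5.405 mg/L
k = ln2 / t½ = 0.693147 / 9.13 = 0.07592 h⁻¹
Fraction remaining after one interval: r = e^(−kτ) = e^(−0.07592 × 9.61) = 0.4821
Before dose 3, 2 doses have been given (aged 1τ, 2τ).
C_trough = C₀ × (r + r²) = 5.405 × (0.4821 + 0.2324) = 3.862 mg/L

3.9 mg/L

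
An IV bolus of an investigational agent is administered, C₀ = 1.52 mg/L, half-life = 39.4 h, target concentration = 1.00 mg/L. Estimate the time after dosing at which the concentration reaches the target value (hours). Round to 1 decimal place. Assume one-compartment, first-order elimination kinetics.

k = ln2 / t½ = 0.693147 / 39.4 = 0.01759 h⁻¹
t = ln(C₀ / C) / k = ln(1.520 / 1.00) / 0.01759
  = ln(1.520) / 0.01759 = 0.4187 / 0.01759 = 23.80 h

23.8 h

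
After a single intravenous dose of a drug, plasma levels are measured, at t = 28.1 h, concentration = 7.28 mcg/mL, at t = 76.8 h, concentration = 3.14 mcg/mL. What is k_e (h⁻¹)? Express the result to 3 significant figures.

0.0173 h⁻¹

k = ln(C₁/C₂) / (t₂ − t₁) = ln(7.28/3.14) / (76.8 − 28.1)
  = 0.8409 / 48.70 = 0.01727 h⁻¹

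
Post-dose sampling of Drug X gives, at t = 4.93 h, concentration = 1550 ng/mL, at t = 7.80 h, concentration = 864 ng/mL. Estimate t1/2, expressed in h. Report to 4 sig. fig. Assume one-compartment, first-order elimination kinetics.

3.404 h

k = ln(C₁/C₂) / (t₂ − t₁) = ln(1550/864) / (7.80 − 4.93)
  = 0.5844 / 2.870 = 0.2036 h⁻¹
t½ = ln2 / k = 0.693147 / 0.2036 = 3.404 h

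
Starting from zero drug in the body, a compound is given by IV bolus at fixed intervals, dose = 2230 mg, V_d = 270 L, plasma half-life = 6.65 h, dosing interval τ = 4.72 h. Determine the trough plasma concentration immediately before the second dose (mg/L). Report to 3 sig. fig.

5.05 mg/L

C₀ per dose = Dose / Vd = 2230 / 270 = 8.259 mg/L
k = ln2 / t½ = 0.693147 / 6.65 = 0.1042 h⁻¹
Fraction remaining after one interval: r = e^(−kτ) = e^(−0.1042 × 4.72) = 0.6115
Before dose 2, 1 dose has been given (aged 1τ).
C_trough = C₀ × r = 8.259 × 0.6115 = 5.050 mg/L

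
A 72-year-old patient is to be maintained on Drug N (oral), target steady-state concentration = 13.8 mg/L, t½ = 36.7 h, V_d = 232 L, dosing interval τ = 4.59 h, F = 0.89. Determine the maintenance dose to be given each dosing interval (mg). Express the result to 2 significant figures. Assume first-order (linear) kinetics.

k = ln2 / t½ = 0.693147 / 36.7 = 0.01889 h⁻¹
CL = k × Vd = 0.01889 × 232 = 4.382 L/h
At steady state, F × (Dose/τ) = Css × CL.
Dose = Css × CL × τ / F = 13.8 × 4.382 × 4.59 / 0.89 = 311.9 mg

310 mg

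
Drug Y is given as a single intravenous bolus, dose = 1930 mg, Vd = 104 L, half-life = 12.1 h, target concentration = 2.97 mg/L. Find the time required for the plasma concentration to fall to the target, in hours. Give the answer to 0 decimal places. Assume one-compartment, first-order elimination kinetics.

C₀ = Dose / Vd = 1930 / 104 = 18.56 mg/L
k = ln2 / t½ = 0.693147 / 12.1 = 0.05728 h⁻¹
t = ln(C₀ / C) / k = ln(18.56 / 2.97) / 0.05728
  = ln(6.249) / 0.05728 = 1.832 / 0.05728 = 31.98 h

32 h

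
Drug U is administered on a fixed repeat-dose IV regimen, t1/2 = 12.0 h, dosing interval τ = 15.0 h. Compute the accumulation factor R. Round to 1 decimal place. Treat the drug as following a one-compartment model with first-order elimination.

k = ln2 / t½ = 0.693147 / 12.0 = 0.05776 h⁻¹
e^(−kτ) = e^(−0.05776 × 15.0) = 0.4205
Accumulation ratio R = 1 / (1 − e^(−kτ)) = 1 / (1 − 0.4205) = 1.726

1.7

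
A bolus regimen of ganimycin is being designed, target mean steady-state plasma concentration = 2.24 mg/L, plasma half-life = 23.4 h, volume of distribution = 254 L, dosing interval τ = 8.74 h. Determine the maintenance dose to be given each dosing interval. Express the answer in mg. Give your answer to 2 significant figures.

150 mg

k = ln2 / t½ = 0.693147 / 23.4 = 0.02962 h⁻¹
CL = k × Vd = 0.02962 × 254 = 7.523 L/h
At steady state, Dose/τ = Css × CL.
Dose = Css × CL × τ = 2.24 × 7.523 × 8.74 = 147.3 mg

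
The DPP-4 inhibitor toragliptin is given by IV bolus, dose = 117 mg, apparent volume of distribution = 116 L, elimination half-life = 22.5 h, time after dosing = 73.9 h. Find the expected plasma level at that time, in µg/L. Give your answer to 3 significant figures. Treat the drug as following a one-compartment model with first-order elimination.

104 µg/L

C₀ = Dose / Vd = 117.0 / 116 = 1.009 mg/L
k = ln2 / t½ = 0.693147 / 22.5 = 0.03081 h⁻¹
C = C₀ · e^(−k·t) = 1.009 × e^(−0.03081 × 73.9)
  = 1.009 × 0.1026 = 0.1035 mg/L
Convert: 0.1035 mg/L × 1000 = 103.5 µg/L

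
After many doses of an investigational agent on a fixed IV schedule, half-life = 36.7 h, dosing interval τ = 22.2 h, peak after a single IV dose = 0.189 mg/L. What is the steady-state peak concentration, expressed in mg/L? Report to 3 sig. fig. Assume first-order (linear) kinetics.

0.552 mg/L

k = ln2 / t½ = 0.693147 / 36.7 = 0.01889 h⁻¹
e^(−kτ) = e^(−0.01889 × 22.2) = 0.6575
Accumulation ratio R = 1 / (1 − e^(−kτ)) = 1 / (1 − 0.6575) = 2.920
Steady-state peak = C₀ × R = 0.189 × 2.920 = 0.5519 mg/L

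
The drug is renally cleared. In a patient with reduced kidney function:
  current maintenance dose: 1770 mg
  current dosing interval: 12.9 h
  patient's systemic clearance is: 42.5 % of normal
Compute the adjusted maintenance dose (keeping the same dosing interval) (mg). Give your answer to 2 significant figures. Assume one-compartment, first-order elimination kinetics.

750 mg

To keep the same average steady-state level, dosing rate must scale with clearance.
CL ratio = 42.5 / 100 = 0.4250
New dose (same interval) = 1770 × 0.4250 = 752.3 mg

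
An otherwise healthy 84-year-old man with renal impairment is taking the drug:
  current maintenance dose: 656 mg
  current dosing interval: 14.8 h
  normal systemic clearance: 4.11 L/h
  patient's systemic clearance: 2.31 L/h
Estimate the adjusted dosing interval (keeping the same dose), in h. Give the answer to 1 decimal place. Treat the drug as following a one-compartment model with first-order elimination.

To keep the same average steady-state level, dosing rate must scale with clearance.
CL ratio = 2.31 / 4.11 = 0.5620
New interval (same dose) = 14.8 / 0.5620 = 26.33 h

26.3 h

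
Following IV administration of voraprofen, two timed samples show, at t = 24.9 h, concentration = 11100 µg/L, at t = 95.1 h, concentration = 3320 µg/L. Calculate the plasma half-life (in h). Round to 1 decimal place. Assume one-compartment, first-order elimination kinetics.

k = ln(C₁/C₂) / (t₂ − t₁) = ln(11100/3320) / (95.1 − 24.9)
  = 1.207 / 70.20 = 0.01719 h⁻¹
t½ = ln2 / k = 0.693147 / 0.01719 = 40.32 h

40.3 h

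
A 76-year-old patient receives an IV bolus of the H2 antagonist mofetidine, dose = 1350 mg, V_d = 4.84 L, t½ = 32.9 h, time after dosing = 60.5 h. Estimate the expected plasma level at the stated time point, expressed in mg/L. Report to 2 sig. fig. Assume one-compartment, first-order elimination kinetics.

C₀ = Dose / Vd = 1350 / 4.84 = 278.9 mg/L
k = ln2 / t½ = 0.693147 / 32.9 = 0.02107 h⁻¹
C = C₀ · e^(−k·t) = 278.9 × e^(−0.02107 × 60.5)
  = 278.9 × 0.2795 = 77.95 mg/L

78 mg/L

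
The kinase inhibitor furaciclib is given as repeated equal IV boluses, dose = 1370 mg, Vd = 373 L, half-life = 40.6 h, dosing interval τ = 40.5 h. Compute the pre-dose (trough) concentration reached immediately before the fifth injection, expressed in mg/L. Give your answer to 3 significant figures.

C₀ per dose = Dose / Vd = 1370 / 373 = 3.673 mg/L
k = ln2 / t½ = 0.693147 / 40.6 = 0.01707 h⁻¹
Fraction remaining after one interval: r = e^(−kτ) = e^(−0.01707 × 40.5) = 0.5009
Before dose 5, 4 doses have been given (aged 1τ, 2τ, 3τ, 4τ).
C_trough = C₀ × (r + r² + … + r^4) = C₀ × r(1−r^4)/(1−r)
        = 3.673 × 0.5009 × (1 − 0.06295) / (1 − 0.5009) = 3.454 mg/L

3.45 mg/L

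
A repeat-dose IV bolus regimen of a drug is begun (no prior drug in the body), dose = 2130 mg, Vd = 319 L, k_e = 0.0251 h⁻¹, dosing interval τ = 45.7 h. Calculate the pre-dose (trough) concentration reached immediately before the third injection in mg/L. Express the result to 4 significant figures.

2.794 mg/L

C₀ per dose = Dose / Vd = 2130 / 319 = 6.677 mg/L
Fraction remaining after one interval: r = e^(−kτ) = e^(−0.02510 × 45.7) = 0.3176
Before dose 3, 2 doses have been given (aged 1τ, 2τ).
C_trough = C₀ × (r + r²) = 6.677 × (0.3176 + 0.1009) = 2.794 mg/L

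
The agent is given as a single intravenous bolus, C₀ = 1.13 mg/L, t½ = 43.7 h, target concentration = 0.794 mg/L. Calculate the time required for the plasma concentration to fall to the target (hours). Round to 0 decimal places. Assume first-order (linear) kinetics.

22 h

k = ln2 / t½ = 0.693147 / 43.7 = 0.01586 h⁻¹
t = ln(C₀ / C) / k = ln(1.130 / 0.794) / 0.01586
  = ln(1.423) / 0.01586 = 0.3528 / 0.01586 = 22.24 h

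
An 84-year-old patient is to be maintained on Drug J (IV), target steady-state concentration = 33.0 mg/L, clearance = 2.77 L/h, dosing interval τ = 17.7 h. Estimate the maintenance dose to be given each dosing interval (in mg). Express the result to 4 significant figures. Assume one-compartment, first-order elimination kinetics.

1618 mg

At steady state, Dose/τ = Css × CL.
Dose = Css × CL × τ = 33.0 × 2.770 × 17.7 = 1618 mg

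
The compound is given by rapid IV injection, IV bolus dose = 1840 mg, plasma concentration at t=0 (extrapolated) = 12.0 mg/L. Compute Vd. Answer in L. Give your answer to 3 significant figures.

153 L

Vd = Dose / C₀ = 1840 / 12.0 = 153.3 L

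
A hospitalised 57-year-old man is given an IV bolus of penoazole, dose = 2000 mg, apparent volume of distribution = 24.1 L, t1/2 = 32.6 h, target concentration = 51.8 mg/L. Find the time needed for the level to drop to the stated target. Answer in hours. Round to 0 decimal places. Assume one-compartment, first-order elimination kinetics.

22 h

C₀ = Dose / Vd = 2000 / 24.1 = 82.99 mg/L
k = ln2 / t½ = 0.693147 / 32.6 = 0.02126 h⁻¹
t = ln(C₀ / C) / k = ln(82.99 / 51.8) / 0.02126
  = ln(1.602) / 0.02126 = 0.4713 / 0.02126 = 22.17 h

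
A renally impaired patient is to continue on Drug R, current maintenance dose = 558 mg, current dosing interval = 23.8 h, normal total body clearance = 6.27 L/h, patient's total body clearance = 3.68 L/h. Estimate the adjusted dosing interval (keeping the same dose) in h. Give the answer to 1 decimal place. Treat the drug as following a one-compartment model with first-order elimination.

To keep the same average steady-state level, dosing rate must scale with clearance.
CL ratio = 3.68 / 6.27 = 0.5869
New interval (same dose) = 23.8 / 0.5869 = 40.55 h

40.6 h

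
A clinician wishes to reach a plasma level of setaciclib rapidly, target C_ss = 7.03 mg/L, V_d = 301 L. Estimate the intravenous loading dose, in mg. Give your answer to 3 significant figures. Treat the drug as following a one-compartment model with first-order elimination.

2120 mg

LD = Css × Vd = 7.03 × 301 = 2116 mg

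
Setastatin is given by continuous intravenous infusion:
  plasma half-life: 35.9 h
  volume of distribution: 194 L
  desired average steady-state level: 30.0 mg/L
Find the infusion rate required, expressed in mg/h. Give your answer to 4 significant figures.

112.4 mg/h

k = ln2 / t½ = 0.693147 / 35.9 = 0.01931 h⁻¹
CL = k × Vd = 0.01931 × 194 = 3.746 L/h
At steady state, infusion rate R₀ = Css × CL = 30.0 × 3.746 = 112.4 mg/h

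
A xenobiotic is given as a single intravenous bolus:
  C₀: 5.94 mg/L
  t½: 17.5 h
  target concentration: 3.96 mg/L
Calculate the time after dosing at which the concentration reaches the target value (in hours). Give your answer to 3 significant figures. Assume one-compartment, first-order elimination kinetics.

10.2 h

k = ln2 / t½ = 0.693147 / 17.5 = 0.03961 h⁻¹
t = ln(C₀ / C) / k = ln(5.940 / 3.96) / 0.03961
  = ln(1.500) / 0.03961 = 0.4055 / 0.03961 = 10.24 h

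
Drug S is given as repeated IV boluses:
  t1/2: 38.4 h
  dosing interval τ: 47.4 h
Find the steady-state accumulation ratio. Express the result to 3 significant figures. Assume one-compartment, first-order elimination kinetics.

k = ln2 / t½ = 0.693147 / 38.4 = 0.01805 h⁻¹
e^(−kτ) = e^(−0.01805 × 47.4) = 0.4250
Accumulation ratio R = 1 / (1 − e^(−kτ)) = 1 / (1 − 0.4250) = 1.739

1.74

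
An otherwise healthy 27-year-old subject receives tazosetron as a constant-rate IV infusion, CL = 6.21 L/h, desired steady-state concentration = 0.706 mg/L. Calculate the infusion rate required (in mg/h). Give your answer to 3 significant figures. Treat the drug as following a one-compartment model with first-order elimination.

4.38 mg/h

At steady state, infusion rate R₀ = Css × CL = 0.706 × 6.210 = 4.384 mg/h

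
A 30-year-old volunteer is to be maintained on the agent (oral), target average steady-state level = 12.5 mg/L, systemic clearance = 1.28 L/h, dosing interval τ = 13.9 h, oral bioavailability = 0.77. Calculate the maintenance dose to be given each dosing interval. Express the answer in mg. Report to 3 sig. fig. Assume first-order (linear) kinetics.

289 mg

At steady state, F × (Dose/τ) = Css × CL.
Dose = Css × CL × τ / F = 12.5 × 1.280 × 13.9 / 0.77 = 288.8 mg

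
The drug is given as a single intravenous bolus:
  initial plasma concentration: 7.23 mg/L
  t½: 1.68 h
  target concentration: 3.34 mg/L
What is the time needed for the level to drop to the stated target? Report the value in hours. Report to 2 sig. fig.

k = ln2 / t½ = 0.693147 / 1.68 = 0.4126 h⁻¹
t = ln(C₀ / C) / k = ln(7.230 / 3.34) / 0.4126
  = ln(2.165) / 0.4126 = 0.7724 / 0.4126 = 1.872 h

1.9 h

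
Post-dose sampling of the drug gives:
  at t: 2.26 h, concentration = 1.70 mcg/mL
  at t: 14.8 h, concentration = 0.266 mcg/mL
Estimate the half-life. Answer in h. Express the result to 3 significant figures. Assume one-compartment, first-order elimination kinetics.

4.69 h

k = ln(C₁/C₂) / (t₂ − t₁) = ln(1.70/0.266) / (14.8 − 2.26)
  = 1.855 / 12.54 = 0.1479 h⁻¹
t½ = ln2 / k = 0.693147 / 0.1479 = 4.687 h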